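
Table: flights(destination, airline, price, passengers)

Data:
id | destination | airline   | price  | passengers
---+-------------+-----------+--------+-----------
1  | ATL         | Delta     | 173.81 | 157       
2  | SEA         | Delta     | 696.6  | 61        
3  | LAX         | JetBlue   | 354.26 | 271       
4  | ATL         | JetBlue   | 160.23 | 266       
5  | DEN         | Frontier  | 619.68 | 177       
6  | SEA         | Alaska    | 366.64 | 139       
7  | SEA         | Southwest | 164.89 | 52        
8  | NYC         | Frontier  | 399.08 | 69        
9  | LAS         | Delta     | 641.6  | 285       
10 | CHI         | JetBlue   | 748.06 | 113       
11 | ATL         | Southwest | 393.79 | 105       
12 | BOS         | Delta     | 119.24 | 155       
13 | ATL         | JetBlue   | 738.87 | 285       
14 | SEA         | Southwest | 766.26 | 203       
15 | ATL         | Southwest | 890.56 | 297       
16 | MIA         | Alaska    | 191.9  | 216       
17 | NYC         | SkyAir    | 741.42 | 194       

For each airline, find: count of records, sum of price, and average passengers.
SELECT airline,
       COUNT(*) as cnt,
       SUM(price) as total_price,
       AVG(passengers) as avg_passengers
FROM flights
GROUP BY airline

Result:
  Alaska: 2 records, 558.54 total price, 177.50 avg passengers
  Delta: 4 records, 1631.25 total price, 164.50 avg passengers
  Frontier: 2 records, 1018.76 total price, 123.00 avg passengers
  JetBlue: 4 records, 2001.42 total price, 233.75 avg passengers
  SkyAir: 1 records, 741.42 total price, 194.00 avg passengers
  Southwest: 4 records, 2215.50 total price, 164.25 avg passengers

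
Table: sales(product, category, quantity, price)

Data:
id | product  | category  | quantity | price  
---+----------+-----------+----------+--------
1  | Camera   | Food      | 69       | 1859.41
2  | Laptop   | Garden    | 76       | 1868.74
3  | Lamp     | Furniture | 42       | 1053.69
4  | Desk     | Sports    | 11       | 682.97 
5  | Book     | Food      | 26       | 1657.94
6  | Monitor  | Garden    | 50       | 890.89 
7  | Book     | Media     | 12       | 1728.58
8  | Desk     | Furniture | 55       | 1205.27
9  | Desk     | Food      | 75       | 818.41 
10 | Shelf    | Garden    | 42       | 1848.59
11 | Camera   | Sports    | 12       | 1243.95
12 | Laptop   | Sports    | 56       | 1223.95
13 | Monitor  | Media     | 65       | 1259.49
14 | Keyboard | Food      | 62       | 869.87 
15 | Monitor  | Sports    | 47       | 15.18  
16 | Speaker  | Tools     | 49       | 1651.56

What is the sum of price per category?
SELECT category, SUM(price) as result
FROM sales
GROUP BY category

Result:
  Food: 5205.63
  Furniture: 2258.96
  Garden: 4608.22
  Media: 2988.07
  Sports: 3166.05
  Tools: 1651.56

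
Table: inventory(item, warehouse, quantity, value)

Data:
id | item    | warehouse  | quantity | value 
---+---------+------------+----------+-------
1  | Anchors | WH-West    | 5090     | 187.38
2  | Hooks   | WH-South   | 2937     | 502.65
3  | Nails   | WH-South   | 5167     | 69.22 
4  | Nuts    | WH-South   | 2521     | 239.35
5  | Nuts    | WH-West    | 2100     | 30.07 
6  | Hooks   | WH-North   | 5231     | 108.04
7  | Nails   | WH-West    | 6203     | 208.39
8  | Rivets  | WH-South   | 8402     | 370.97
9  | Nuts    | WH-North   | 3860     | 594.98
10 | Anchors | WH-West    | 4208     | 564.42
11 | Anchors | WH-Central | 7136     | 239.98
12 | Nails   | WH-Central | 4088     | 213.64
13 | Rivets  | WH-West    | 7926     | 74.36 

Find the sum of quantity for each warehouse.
SELECT warehouse, SUM(quantity) as result
FROM inventory
GROUP BY warehouse

Result:
  WH-Central: 11224
  WH-North: 9091
  WH-South: 19027
  WH-West: 25527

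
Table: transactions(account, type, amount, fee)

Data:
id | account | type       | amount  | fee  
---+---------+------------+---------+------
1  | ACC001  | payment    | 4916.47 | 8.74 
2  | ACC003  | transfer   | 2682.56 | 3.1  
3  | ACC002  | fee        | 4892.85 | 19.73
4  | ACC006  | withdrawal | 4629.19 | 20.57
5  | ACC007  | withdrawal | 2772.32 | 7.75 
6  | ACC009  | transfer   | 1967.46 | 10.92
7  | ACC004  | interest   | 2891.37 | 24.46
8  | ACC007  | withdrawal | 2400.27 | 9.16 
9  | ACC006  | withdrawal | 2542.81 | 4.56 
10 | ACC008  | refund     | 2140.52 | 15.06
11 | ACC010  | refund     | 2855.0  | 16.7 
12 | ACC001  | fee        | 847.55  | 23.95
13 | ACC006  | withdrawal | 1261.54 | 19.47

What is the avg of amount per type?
SELECT type, AVG(amount) as result
FROM transactions
GROUP BY type

Result:
  fee: 2870.20
  interest: 2891.37
  payment: 4916.47
  refund: 2497.76
  transfer: 2325.01
  withdrawal: 2721.23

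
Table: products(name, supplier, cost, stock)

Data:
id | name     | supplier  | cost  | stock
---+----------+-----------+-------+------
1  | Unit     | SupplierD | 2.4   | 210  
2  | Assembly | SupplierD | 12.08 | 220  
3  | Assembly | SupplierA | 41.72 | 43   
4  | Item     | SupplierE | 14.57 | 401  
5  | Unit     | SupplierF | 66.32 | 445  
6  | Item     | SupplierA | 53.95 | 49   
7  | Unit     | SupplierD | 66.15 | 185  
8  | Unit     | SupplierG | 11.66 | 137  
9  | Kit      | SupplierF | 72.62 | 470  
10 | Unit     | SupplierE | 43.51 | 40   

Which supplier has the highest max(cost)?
SELECT supplier, MAX(cost) as val
FROM products
GROUP BY supplier
ORDER BY val DESC
LIMIT 1

Result: SupplierF with max(cost) = 72.62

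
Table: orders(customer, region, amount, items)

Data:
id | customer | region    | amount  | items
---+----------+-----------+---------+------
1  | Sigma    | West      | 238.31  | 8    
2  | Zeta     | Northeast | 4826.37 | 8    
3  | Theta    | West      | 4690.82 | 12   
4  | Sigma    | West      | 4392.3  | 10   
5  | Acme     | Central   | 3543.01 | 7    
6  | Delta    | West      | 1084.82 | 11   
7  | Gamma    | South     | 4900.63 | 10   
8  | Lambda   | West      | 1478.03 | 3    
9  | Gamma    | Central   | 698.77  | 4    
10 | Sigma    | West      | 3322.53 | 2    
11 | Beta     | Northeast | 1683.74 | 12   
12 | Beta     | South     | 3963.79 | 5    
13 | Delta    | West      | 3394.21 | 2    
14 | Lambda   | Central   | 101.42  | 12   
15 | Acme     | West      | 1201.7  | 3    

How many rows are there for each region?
SELECT region, COUNT(*) as count
FROM orders
GROUP BY region

Result:
  Central: 3
  Northeast: 2
  South: 2
  West: 8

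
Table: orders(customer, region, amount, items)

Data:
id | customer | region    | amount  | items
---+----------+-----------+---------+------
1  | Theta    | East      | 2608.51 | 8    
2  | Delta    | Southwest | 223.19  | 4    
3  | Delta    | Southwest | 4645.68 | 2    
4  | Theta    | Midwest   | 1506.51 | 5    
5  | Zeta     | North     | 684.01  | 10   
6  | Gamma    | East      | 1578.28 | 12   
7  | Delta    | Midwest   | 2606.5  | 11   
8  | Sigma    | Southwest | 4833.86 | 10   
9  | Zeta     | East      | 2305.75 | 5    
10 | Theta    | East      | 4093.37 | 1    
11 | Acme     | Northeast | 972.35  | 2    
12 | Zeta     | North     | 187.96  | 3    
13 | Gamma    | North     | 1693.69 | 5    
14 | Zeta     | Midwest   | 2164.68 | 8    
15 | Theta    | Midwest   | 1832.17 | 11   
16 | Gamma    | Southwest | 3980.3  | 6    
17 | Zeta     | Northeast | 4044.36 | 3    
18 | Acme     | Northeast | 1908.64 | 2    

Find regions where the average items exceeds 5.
SELECT region, AVG(items)
FROM orders
GROUP BY region
HAVING AVG(items) > 5

Result:
  East: avg=6.50
  Midwest: avg=8.75
  North: avg=6.00
  Southwest: avg=5.50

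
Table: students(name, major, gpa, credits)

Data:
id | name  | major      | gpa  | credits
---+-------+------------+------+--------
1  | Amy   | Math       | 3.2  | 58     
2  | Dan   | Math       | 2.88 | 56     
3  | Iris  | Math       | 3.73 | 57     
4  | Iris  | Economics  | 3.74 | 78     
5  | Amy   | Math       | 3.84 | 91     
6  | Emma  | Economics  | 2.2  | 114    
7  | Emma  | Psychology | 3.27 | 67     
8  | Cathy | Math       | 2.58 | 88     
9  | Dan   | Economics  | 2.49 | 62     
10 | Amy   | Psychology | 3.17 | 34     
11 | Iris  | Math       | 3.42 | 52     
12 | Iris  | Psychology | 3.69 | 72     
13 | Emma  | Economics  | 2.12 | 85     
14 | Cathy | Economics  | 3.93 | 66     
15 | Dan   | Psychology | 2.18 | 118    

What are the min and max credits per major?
SELECT major, MIN(credits), MAX(credits)
FROM students
GROUP BY major

Result:
  Economics: min=62, max=114
  Math: min=52, max=91
  Psychology: min=34, max=118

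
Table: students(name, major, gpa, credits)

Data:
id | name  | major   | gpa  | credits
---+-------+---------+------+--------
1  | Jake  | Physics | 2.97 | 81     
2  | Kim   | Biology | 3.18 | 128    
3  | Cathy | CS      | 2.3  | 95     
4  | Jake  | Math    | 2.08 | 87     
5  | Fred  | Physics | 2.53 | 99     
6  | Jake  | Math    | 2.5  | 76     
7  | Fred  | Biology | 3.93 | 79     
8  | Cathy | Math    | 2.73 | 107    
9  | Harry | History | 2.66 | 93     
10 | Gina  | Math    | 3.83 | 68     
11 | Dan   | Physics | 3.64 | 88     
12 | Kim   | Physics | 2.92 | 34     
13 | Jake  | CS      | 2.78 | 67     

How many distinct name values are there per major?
SELECT major, COUNT(DISTINCT name)
FROM students
GROUP BY major

Result:
  Biology: 2 distinct
  CS: 2 distinct
  History: 1 distinct
  Math: 3 distinct
  Physics: 4 distinct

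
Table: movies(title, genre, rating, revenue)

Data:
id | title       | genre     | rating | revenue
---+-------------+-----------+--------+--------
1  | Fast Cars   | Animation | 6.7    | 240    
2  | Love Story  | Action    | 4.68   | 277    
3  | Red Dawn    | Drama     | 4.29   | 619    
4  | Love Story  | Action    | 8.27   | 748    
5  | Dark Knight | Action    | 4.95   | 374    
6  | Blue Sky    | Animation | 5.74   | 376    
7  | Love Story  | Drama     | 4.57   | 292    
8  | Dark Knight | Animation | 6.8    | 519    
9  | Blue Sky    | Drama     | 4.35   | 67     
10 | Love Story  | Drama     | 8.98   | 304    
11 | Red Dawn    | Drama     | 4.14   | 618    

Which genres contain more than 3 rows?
SELECT genre, COUNT(*) as cnt
FROM movies
GROUP BY genre
HAVING COUNT(*) > 3

Result:
  Drama: 5

Note: HAVING filters groups after aggregation, WHERE filters rows before.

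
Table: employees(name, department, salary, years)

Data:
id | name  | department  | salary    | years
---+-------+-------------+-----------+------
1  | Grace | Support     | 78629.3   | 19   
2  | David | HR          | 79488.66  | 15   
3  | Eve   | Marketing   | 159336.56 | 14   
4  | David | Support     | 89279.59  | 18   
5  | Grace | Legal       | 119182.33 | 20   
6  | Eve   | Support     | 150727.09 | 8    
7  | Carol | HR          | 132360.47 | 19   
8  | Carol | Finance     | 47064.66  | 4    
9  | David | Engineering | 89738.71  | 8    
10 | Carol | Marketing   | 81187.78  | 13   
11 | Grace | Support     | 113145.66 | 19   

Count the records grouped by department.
SELECT department, COUNT(*) as count
FROM employees
GROUP BY department

Result:
  Engineering: 1
  Finance: 1
  HR: 2
  Legal: 1
  Marketing: 2
  Support: 4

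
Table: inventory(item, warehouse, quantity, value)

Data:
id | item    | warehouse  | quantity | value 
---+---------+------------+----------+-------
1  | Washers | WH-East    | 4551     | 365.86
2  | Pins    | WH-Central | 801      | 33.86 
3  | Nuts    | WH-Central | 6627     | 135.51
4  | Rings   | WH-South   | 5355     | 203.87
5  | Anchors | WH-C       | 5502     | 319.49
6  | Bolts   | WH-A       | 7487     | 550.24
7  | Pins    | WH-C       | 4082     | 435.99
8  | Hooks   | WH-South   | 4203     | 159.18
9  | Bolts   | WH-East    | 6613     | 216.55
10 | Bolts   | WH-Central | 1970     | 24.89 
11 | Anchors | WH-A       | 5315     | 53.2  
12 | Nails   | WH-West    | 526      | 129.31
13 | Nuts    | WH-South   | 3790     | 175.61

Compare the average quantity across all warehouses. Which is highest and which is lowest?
SELECT warehouse, AVG(quantity)
FROM inventory
GROUP BY warehouse
ORDER BY AVG(quantity)

All groups:
  WH-West: 526.00
  WH-Central: 3132.67
  WH-South: 4449.33
  WH-C: 4792.00
  WH-East: 5582.00
  WH-A: 6401.00

Highest: WH-A (6401.00)
Lowest: WH-West (526.00)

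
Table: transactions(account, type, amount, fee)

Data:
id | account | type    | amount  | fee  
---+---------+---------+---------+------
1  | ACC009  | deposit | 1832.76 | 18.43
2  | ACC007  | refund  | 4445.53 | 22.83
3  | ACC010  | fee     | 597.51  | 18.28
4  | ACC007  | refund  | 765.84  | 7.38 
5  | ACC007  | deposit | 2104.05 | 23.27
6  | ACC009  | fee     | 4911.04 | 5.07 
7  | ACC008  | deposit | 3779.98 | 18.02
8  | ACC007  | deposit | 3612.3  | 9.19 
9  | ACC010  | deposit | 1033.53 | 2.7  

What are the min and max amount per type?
SELECT type, MIN(amount), MAX(amount)
FROM transactions
GROUP BY type

Result:
  deposit: min=1033.53, max=3779.98
  fee: min=597.51, max=4911.04
  refund: min=765.84, max=4445.53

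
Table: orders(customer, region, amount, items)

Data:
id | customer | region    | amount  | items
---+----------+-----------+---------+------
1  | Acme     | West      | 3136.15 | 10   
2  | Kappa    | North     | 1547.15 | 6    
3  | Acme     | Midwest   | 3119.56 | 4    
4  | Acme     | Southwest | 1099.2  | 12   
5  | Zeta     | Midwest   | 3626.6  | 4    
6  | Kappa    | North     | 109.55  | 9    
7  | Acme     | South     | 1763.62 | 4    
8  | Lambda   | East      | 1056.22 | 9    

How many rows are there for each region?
SELECT region, COUNT(*) as count
FROM orders
GROUP BY region

Result:
  East: 1
  Midwest: 2
  North: 2
  South: 1
  Southwest: 1
  West: 1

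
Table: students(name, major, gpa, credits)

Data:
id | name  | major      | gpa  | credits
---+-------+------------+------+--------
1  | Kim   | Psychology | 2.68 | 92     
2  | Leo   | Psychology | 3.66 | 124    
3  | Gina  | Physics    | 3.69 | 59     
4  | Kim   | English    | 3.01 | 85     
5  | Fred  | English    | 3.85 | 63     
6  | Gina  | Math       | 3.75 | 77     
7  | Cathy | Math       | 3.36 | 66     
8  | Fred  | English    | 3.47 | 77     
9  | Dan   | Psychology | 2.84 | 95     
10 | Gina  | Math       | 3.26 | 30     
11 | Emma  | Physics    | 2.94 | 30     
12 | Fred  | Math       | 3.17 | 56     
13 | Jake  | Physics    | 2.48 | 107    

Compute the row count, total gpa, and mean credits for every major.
SELECT major,
       COUNT(*) as cnt,
       SUM(gpa) as total_gpa,
       AVG(credits) as avg_credits
FROM students
GROUP BY major

Result:
  English: 3 records, 10.33 total gpa, 75.00 avg credits
  Math: 4 records, 13.54 total gpa, 57.25 avg credits
  Physics: 3 records, 9.11 total gpa, 65.33 avg credits
  Psychology: 3 records, 9.18 total gpa, 103.67 avg credits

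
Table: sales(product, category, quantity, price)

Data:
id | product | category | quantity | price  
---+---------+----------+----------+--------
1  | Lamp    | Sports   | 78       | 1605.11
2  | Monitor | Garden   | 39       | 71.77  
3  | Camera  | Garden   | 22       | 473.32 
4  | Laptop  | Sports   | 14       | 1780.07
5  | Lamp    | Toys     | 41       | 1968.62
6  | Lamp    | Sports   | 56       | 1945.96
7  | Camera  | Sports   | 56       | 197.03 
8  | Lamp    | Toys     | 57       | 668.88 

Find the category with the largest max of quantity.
SELECT category, MAX(quantity) as val
FROM sales
GROUP BY category
ORDER BY val DESC
LIMIT 1

Result: Sports with max(quantity) = 78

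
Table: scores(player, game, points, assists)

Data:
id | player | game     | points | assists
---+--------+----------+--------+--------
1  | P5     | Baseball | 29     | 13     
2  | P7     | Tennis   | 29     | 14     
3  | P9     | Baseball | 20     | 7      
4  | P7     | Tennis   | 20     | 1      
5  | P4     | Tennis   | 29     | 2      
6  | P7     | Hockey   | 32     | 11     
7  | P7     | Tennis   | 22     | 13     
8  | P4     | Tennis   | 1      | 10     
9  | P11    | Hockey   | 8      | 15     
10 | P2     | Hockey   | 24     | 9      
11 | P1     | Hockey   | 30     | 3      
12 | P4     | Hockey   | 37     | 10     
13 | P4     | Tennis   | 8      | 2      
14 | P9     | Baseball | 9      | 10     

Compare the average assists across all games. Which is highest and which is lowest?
SELECT game, AVG(assists)
FROM scores
GROUP BY game
ORDER BY AVG(assists)

All groups:
  Tennis: 7.00
  Hockey: 9.60
  Baseball: 10.00

Highest: Baseball (10.00)
Lowest: Tennis (7.00)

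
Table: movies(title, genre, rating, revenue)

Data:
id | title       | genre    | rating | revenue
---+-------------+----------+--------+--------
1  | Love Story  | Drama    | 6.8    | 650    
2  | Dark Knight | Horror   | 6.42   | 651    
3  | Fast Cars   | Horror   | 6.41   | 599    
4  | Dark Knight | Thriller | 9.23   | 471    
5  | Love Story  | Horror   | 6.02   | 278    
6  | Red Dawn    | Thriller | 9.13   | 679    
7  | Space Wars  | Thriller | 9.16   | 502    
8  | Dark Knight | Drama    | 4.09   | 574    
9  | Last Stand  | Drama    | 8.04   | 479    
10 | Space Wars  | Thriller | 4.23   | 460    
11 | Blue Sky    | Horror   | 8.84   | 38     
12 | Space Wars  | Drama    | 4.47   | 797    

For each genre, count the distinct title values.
SELECT genre, COUNT(DISTINCT title)
FROM movies
GROUP BY genre

Result:
  Drama: 4 distinct
  Horror: 4 distinct
  Thriller: 3 distinct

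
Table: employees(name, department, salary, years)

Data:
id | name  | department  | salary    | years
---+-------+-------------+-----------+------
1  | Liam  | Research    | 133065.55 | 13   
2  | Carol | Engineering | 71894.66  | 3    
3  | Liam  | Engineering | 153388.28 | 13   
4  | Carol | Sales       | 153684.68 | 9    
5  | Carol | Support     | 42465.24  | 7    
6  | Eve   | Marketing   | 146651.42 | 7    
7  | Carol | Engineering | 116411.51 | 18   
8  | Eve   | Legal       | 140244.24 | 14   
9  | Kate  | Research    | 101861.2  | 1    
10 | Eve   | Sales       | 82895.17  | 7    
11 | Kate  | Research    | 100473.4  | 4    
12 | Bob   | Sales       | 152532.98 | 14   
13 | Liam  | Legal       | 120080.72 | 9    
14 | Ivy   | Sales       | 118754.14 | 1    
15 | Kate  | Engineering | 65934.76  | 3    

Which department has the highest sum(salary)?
SELECT department, SUM(salary) as val
FROM employees
GROUP BY department
ORDER BY val DESC
LIMIT 1

Result: Sales with sum(salary) = 507866.97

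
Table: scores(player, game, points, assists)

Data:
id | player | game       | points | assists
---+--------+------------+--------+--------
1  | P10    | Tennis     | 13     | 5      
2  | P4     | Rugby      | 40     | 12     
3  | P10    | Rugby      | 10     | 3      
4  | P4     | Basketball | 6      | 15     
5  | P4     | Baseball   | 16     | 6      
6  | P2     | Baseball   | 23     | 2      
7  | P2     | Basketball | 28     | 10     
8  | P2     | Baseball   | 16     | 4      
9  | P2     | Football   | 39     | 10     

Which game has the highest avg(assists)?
SELECT game, AVG(assists) as val
FROM scores
GROUP BY game
ORDER BY val DESC
LIMIT 1

Result: Basketball with avg(assists) = 12.50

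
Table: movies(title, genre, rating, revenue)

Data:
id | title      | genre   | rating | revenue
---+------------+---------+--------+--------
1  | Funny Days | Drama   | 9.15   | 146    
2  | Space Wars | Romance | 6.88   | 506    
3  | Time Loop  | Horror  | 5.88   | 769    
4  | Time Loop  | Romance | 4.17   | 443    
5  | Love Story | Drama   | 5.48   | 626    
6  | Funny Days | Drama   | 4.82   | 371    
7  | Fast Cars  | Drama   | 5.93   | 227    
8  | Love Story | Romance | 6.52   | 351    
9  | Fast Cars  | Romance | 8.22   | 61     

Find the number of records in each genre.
SELECT genre, COUNT(*) as count
FROM movies
GROUP BY genre

Result:
  Drama: 4
  Horror: 1
  Romance: 4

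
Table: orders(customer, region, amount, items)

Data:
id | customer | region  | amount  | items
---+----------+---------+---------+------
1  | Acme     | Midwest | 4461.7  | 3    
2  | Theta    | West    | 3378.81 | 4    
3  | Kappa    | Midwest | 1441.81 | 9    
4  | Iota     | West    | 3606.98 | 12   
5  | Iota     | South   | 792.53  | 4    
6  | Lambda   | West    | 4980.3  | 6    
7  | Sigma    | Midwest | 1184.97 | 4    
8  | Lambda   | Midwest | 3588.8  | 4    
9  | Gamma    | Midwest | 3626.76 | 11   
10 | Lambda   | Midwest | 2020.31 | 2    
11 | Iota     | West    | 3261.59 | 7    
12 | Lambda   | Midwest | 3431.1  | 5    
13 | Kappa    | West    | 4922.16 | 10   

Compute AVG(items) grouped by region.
SELECT region, AVG(items) as result
FROM orders
GROUP BY region

Result:
  Midwest: 5.43
  South: 4.00
  West: 7.80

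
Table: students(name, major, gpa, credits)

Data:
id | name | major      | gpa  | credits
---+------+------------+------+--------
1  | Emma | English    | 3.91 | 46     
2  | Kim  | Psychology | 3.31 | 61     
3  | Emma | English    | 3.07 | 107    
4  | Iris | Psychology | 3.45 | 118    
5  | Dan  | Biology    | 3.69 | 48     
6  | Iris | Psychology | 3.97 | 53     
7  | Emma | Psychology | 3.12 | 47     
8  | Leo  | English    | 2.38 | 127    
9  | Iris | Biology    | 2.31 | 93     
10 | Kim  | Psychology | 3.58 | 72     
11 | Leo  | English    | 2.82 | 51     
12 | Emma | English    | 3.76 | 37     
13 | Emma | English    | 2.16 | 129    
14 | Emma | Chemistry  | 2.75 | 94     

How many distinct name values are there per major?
SELECT major, COUNT(DISTINCT name)
FROM students
GROUP BY major

Result:
  Biology: 2 distinct
  Chemistry: 1 distinct
  English: 2 distinct
  Psychology: 3 distinct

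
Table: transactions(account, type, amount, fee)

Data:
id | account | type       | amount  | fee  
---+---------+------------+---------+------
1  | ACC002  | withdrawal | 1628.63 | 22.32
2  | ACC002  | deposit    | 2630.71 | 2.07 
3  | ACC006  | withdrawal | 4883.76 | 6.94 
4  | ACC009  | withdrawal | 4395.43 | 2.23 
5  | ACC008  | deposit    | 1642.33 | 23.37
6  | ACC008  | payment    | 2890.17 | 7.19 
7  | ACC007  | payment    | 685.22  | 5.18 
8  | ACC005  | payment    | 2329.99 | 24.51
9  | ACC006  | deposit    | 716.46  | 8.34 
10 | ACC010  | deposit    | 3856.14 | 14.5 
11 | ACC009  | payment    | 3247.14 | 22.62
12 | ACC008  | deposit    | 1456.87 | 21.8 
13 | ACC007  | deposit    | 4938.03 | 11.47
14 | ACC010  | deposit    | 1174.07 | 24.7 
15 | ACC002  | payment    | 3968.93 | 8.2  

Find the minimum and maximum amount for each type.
SELECT type, MIN(amount), MAX(amount)
FROM transactions
GROUP BY type

Result:
  deposit: min=716.46, max=4938.03
  payment: min=685.22, max=3968.93
  withdrawal: min=1628.63, max=4883.76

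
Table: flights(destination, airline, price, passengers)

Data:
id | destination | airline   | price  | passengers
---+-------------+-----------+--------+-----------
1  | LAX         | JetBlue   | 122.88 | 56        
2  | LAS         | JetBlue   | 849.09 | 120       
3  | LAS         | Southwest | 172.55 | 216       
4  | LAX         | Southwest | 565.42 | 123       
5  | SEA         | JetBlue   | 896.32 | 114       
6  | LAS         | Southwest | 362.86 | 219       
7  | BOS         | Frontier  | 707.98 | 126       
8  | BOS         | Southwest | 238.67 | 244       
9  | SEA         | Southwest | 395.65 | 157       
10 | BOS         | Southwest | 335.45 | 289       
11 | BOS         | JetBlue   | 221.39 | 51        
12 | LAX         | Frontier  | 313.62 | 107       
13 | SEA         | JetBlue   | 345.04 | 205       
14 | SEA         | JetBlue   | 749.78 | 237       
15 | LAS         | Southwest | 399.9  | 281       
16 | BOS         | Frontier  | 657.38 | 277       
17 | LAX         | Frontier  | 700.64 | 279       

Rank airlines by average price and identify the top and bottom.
SELECT airline, AVG(price)
FROM flights
GROUP BY airline
ORDER BY AVG(price)

All groups:
  Southwest: 352.93
  JetBlue: 530.75
  Frontier: 594.91

Highest: Frontier (594.91)
Lowest: Southwest (352.93)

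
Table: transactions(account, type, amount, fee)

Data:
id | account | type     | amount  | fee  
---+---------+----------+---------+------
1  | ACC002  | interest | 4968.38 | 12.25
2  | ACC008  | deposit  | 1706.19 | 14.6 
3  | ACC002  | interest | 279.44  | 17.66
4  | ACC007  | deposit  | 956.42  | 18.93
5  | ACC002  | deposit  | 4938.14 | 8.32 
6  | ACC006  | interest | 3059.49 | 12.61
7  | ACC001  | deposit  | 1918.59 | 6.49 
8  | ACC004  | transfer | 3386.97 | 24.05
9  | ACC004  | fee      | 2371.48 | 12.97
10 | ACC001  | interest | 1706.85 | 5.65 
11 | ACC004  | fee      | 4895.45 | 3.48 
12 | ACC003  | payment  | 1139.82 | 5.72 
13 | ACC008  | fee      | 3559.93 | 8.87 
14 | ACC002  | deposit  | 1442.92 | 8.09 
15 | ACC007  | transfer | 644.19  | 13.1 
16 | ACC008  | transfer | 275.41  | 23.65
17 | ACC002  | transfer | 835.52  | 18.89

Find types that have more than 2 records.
SELECT type, COUNT(*) as cnt
FROM transactions
GROUP BY type
HAVING COUNT(*) > 2

Result:
  deposit: 5
  fee: 3
  interest: 4
  transfer: 4

Note: HAVING filters groups after aggregation, WHERE filters rows before.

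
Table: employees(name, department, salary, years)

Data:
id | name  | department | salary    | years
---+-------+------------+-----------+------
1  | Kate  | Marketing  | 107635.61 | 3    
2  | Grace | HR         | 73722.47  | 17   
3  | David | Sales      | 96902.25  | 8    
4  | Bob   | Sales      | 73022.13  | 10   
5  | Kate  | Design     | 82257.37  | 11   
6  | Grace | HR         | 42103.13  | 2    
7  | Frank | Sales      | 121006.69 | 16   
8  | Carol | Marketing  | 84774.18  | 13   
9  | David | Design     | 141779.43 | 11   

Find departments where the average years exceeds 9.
SELECT department, AVG(years)
FROM employees
GROUP BY department
HAVING AVG(years) > 9

Result:
  Design: avg=11.00
  HR: avg=9.50
  Sales: avg=11.33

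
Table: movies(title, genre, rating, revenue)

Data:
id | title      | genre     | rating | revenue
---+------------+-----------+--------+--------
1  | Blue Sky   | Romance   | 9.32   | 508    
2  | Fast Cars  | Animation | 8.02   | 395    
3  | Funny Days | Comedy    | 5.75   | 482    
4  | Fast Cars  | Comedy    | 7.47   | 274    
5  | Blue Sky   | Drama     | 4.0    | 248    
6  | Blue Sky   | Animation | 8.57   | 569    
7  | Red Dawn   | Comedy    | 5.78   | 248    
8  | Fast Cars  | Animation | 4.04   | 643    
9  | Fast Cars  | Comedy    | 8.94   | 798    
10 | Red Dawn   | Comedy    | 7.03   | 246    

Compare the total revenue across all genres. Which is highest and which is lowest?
SELECT genre, SUM(revenue)
FROM movies
GROUP BY genre
ORDER BY SUM(revenue)

All groups:
  Drama: 248
  Romance: 508
  Animation: 1607
  Comedy: 2048

Highest: Comedy (2048)
Lowest: Drama (248)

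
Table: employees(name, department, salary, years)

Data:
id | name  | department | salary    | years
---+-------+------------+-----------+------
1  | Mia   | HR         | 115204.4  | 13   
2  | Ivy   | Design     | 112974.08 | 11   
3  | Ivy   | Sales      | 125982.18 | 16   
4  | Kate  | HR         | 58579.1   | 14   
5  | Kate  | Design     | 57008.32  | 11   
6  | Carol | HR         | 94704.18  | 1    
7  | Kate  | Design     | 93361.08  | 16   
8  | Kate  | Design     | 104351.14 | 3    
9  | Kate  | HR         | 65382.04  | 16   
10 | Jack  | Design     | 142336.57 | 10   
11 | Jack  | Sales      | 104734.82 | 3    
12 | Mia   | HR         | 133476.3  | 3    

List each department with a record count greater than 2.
SELECT department, COUNT(*) as cnt
FROM employees
GROUP BY department
HAVING COUNT(*) > 2

Result:
  Design: 5
  HR: 5

Note: HAVING filters groups after aggregation, WHERE filters rows before.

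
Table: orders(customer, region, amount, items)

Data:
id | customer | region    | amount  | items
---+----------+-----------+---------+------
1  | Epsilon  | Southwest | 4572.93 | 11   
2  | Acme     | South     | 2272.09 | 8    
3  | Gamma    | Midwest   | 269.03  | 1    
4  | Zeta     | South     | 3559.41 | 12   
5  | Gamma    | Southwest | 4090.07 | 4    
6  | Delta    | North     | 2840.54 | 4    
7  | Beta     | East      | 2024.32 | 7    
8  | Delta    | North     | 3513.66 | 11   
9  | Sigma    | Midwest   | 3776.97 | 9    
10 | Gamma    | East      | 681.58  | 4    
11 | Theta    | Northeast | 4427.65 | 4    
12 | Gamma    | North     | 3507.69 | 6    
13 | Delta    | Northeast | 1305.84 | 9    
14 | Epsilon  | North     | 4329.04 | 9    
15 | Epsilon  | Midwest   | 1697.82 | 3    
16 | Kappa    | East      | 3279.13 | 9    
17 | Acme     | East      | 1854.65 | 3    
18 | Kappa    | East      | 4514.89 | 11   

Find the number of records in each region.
SELECT region, COUNT(*) as count
FROM orders
GROUP BY region

Result:
  East: 5
  Midwest: 3
  North: 4
  Northeast: 2
  South: 2
  Southwest: 2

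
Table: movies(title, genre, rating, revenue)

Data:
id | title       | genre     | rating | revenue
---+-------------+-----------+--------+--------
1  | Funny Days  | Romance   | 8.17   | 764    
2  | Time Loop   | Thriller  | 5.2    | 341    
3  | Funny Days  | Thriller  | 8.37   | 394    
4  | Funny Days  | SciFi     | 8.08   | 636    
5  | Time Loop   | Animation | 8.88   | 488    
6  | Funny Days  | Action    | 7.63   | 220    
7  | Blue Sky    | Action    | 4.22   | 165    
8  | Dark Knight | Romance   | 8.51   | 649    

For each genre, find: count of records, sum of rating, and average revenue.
SELECT genre,
       COUNT(*) as cnt,
       SUM(rating) as total_rating,
       AVG(revenue) as avg_revenue
FROM movies
GROUP BY genre

Result:
  Action: 2 records, 11.85 total rating, 192.50 avg revenue
  Animation: 1 records, 8.88 total rating, 488.00 avg revenue
  Romance: 2 records, 16.68 total rating, 706.50 avg revenue
  SciFi: 1 records, 8.08 total rating, 636.00 avg revenue
  Thriller: 2 records, 13.57 total rating, 367.50 avg revenue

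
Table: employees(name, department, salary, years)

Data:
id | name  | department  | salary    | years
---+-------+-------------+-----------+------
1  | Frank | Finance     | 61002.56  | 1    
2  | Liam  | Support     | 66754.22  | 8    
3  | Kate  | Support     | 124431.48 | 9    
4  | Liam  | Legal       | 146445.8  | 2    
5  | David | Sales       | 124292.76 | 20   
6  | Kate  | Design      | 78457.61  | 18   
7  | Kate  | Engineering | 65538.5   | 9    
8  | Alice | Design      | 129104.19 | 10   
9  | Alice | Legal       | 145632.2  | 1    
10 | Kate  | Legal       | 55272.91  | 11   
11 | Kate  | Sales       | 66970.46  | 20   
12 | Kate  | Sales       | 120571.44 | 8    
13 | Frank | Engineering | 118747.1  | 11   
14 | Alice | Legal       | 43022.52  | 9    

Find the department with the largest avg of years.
SELECT department, AVG(years) as val
FROM employees
GROUP BY department
ORDER BY val DESC
LIMIT 1

Result: Sales with avg(years) = 16.00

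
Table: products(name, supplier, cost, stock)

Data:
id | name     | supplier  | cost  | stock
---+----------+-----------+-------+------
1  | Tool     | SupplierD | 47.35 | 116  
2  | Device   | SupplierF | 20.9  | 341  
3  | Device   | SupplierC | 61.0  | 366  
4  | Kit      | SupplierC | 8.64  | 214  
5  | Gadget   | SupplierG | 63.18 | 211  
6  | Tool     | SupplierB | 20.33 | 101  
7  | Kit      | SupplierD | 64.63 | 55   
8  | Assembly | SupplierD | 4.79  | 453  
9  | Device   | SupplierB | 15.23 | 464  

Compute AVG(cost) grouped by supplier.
SELECT supplier, AVG(cost) as result
FROM products
GROUP BY supplier

Result:
  SupplierB: 17.78
  SupplierC: 34.82
  SupplierD: 38.92
  SupplierF: 20.90
  SupplierG: 63.18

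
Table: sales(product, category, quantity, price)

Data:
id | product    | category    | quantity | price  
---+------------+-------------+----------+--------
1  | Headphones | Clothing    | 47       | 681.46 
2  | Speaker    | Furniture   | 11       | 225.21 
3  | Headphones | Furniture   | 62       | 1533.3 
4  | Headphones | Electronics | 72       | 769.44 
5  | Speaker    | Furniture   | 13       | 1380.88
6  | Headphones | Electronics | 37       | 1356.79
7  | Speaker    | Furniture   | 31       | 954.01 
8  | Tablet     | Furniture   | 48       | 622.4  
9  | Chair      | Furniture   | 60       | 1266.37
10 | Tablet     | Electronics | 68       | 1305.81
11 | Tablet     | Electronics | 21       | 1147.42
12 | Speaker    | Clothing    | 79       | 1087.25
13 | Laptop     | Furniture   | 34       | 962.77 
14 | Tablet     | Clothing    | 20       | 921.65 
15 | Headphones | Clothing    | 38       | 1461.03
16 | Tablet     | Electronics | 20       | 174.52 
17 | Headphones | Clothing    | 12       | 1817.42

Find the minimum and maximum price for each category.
SELECT category, MIN(price), MAX(price)
FROM sales
GROUP BY category

Result:
  Clothing: min=681.46, max=1817.42
  Electronics: min=174.52, max=1356.79
  Furniture: min=225.21, max=1533.30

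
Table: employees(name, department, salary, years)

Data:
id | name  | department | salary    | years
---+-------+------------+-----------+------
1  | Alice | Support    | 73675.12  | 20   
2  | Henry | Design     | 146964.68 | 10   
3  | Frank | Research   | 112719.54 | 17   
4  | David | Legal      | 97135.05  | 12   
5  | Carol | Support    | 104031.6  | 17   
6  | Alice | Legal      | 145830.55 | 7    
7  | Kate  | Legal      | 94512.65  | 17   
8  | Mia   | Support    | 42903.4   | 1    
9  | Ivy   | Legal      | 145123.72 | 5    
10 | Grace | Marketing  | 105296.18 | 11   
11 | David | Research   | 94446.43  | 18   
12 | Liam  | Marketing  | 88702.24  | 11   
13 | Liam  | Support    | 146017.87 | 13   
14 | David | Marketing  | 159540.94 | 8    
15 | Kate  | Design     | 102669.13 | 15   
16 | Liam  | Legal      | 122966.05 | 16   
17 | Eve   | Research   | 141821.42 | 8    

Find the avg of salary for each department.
SELECT department, AVG(salary) as result
FROM employees
GROUP BY department

Result:
  Design: 124816.91
  Legal: 121113.60
  Marketing: 117846.45
  Research: 116329.13
  Support: 91657.00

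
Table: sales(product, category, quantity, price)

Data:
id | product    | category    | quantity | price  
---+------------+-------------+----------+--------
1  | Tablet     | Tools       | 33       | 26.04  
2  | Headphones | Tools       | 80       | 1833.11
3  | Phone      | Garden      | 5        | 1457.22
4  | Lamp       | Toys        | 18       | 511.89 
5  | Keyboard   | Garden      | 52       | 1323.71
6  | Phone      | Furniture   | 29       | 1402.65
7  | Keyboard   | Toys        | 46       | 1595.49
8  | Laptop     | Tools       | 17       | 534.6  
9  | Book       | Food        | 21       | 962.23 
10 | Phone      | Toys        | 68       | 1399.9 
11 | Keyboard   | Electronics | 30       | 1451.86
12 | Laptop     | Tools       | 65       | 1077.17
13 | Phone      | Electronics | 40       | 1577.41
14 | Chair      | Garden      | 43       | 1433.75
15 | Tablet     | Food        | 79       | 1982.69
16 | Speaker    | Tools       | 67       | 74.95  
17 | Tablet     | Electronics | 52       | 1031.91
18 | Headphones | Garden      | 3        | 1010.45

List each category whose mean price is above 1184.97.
SELECT category, AVG(price)
FROM sales
GROUP BY category
HAVING AVG(price) > 1184.97

Result:
  Electronics: avg=1353.73
  Food: avg=1472.46
  Furniture: avg=1402.65
  Garden: avg=1306.28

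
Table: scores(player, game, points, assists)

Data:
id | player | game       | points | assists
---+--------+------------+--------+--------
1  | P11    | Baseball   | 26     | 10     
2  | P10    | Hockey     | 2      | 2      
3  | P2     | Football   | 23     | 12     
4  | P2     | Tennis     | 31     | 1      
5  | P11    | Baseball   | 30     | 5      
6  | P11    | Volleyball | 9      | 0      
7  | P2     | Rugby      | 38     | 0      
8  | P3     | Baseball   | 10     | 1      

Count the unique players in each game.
SELECT game, COUNT(DISTINCT player)
FROM scores
GROUP BY game

Result:
  Baseball: 2 distinct
  Football: 1 distinct
  Hockey: 1 distinct
  Rugby: 1 distinct
  Tennis: 1 distinct
  Volleyball: 1 distinct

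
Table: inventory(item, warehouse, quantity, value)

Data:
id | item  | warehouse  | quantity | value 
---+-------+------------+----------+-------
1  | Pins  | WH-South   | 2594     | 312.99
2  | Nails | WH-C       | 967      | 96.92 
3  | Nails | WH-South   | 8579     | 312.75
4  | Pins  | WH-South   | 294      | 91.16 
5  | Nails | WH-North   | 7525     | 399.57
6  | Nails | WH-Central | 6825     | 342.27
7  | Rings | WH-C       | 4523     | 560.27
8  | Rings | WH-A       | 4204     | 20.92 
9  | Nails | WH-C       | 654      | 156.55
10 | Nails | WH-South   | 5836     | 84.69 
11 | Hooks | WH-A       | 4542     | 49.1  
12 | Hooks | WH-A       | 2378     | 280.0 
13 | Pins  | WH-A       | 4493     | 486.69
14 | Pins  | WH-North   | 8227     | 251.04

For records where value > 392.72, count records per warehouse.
SELECT warehouse, COUNT(*)
FROM inventory
WHERE value > 392.72
GROUP BY warehouse

Note: WHERE filters rows before grouping.

Result:
  WH-A: 1
  WH-C: 1
  WH-North: 1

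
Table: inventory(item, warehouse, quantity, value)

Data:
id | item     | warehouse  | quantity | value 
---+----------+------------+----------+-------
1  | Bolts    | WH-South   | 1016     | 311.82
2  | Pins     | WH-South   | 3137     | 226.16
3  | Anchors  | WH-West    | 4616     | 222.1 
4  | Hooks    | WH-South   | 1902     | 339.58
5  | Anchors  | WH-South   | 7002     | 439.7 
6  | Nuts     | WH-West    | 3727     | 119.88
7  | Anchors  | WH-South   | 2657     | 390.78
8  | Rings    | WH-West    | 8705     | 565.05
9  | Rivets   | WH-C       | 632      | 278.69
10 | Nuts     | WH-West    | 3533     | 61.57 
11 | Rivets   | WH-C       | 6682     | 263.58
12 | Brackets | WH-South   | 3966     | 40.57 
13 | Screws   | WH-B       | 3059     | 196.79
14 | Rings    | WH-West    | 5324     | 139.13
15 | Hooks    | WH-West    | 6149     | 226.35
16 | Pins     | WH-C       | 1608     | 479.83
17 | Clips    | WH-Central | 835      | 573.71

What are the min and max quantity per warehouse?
SELECT warehouse, MIN(quantity), MAX(quantity)
FROM inventory
GROUP BY warehouse

Result:
  WH-B: min=3059, max=3059
  WH-C: min=632, max=6682
  WH-Central: min=835, max=835
  WH-South: min=1016, max=7002
  WH-West: min=3533, max=8705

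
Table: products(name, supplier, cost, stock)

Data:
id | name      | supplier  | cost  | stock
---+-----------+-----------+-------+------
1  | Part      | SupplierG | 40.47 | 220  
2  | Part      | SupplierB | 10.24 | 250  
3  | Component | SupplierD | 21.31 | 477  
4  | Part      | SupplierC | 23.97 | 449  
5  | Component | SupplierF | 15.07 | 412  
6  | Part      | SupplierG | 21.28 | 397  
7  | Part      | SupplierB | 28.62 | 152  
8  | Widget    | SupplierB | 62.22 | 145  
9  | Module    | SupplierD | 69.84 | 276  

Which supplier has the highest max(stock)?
SELECT supplier, MAX(stock) as val
FROM products
GROUP BY supplier
ORDER BY val DESC
LIMIT 1

Result: SupplierD with max(stock) = 477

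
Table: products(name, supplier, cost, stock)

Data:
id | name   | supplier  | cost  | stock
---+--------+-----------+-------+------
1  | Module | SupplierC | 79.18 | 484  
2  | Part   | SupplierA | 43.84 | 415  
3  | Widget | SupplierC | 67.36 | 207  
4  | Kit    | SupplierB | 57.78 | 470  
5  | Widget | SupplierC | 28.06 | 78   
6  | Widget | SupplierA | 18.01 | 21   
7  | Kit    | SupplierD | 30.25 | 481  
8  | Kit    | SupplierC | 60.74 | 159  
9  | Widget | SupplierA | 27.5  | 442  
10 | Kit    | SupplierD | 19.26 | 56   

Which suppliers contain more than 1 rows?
SELECT supplier, COUNT(*) as cnt
FROM products
GROUP BY supplier
HAVING COUNT(*) > 1

Result:
  SupplierA: 3
  SupplierC: 4
  SupplierD: 2

Note: HAVING filters groups after aggregation, WHERE filters rows before.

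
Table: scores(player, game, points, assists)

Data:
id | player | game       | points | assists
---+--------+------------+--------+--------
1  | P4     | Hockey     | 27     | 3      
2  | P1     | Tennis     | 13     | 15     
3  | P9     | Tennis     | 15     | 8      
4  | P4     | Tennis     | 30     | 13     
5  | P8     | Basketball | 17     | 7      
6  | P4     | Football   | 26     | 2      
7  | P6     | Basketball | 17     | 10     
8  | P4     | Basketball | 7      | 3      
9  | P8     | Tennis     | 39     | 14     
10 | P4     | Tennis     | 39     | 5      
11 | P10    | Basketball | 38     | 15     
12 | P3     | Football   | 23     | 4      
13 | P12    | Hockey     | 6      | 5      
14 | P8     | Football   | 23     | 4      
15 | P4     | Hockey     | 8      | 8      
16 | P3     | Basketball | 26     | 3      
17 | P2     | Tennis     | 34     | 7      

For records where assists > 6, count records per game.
SELECT game, COUNT(*)
FROM scores
WHERE assists > 6
GROUP BY game

Note: WHERE filters rows before grouping.

Result:
  Basketball: 3
  Hockey: 1
  Tennis: 5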